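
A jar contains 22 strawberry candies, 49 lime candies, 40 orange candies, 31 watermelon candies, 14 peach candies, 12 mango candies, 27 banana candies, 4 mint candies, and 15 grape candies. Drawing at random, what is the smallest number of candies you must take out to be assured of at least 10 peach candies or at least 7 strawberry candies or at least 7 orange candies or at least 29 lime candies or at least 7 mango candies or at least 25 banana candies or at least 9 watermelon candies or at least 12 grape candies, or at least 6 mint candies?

Each of the 9 flavors has its own threshold; avoid all of them simultaneously.
The worst case stops just short of every target: 6 strawberry, 28 lime, 6 orange, 8 watermelon, 9 peach, 6 mango, 24 banana, all 4 mint, 11 grape — 6 + 28 + 6 + 8 + 9 + 6 + 24 + 4 + 11 = 102 candies.
One more candy must push some flavor to its target, so 102 + 1 = 103.

103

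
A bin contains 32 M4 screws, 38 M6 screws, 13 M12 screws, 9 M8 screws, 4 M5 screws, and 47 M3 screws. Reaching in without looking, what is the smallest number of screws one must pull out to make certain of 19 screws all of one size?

81

In the worst case we take at most 18 of each size, but all 13 M12, all 9 M8, and all 4 M5 (fewer than 18), giving 18 + 18 + 13 + 9 + 4 + 18 = 80.
One more screw then forces some size to 19, so 80 + 1 = 81.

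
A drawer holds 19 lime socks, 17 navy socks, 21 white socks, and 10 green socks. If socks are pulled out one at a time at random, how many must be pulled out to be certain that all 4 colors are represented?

58

The hardest color to obtain is green: we could draw every other sock first — 67 − 10 = 57 socks — without a single green one.
The next draw must be green, so 57 + 1 = 58.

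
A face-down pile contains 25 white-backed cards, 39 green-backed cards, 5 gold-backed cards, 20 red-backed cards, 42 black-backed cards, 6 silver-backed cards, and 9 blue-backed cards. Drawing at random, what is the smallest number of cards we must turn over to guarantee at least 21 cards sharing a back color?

In the worst case we take at most 20 of each back color, but all 5 gold-backed, all 6 silver-backed, and all 9 blue-backed (fewer than 20), giving 20 + 20 + 5 + 20 + 20 + 6 + 9 = 100.
One more card then forces some back color to 21, so 100 + 1 = 101.

101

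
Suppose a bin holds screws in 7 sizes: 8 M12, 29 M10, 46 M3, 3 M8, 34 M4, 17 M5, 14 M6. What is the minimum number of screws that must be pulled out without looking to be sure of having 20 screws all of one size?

In the worst case we take at most 19 of each size, but all 8 M12, all 3 M8, all 17 M5, and all 14 M6 (fewer than 19), giving 8 + 19 + 19 + 3 + 19 + 17 + 14 = 99.
One more screw then forces some size to 20, so 99 + 1 = 100.

100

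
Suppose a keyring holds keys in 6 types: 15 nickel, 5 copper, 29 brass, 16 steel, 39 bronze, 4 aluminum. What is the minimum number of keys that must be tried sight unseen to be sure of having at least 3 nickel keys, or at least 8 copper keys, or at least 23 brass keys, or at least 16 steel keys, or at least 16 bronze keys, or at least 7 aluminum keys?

64

Each of the 6 types has its own threshold; avoid all of them simultaneously.
The worst case stops just short of every target: 2 nickel, all 5 copper, 22 brass, 15 steel, 15 bronze, all 4 aluminum — 2 + 5 + 22 + 15 + 15 + 4 = 63 keys.
One more key must push some type to its target, so 63 + 1 = 64.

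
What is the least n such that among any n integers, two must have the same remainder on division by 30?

Two integers differ by a multiple of 30 exactly when they share a remainder mod 30.
There are 30 residue classes mod 30, so 30 integers can all lie in distinct classes.
One more integer must repeat a residue, giving a difference divisible by 30. So n = 30 + 1 = 31.

31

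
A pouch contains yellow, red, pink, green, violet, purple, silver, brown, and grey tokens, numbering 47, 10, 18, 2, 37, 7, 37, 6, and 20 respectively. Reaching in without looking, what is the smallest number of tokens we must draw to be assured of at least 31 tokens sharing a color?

Treat the 9 colors as pigeonholes.
In the worst case we take at most 30 of each color, but all 10 red, all 18 pink, all 2 green, all 7 purple, all 6 brown, and all 20 grey (fewer than 30), giving 30 + 10 + 18 + 2 + 30 + 7 + 30 + 6 + 20 = 153.
One more token then forces some color to 31, so 153 + 1 = 154.

154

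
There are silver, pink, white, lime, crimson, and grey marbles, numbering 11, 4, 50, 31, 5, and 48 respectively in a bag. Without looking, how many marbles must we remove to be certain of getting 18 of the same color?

72

In the worst case we take at most 17 of each color, but all 11 silver, all 4 pink, and all 5 crimson (fewer than 17), giving 11 + 4 + 17 + 17 + 5 + 17 = 71.
One more marble then forces some color to 18, so 71 + 1 = 72.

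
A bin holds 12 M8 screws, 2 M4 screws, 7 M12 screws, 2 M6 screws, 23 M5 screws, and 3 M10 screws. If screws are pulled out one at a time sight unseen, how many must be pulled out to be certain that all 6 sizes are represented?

48

The hardest size to obtain is M4: we could draw every other screw first — 49 − 2 = 47 screws — without a single M4 one.
The next draw must be M4, so 47 + 1 = 48.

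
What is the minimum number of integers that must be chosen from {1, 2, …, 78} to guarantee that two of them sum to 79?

Partition {1, …, 78} into 39 pairs: {1,78}, {2,77}, …, {39,40}.
Choosing 39 integers — say the integers 1 through 39 — takes one from each pair and avoids the property.
Choosing 40 forces two into the same pair by pigeonhole, and those sum to 79. So 40.

40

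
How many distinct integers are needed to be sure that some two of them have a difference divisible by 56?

57

Use the pigeonhole principle on residue classes: two integers differ by a multiple of 56 exactly when they share a remainder mod 56.
There are 56 residue classes mod 56, so 56 integers can all lie in distinct classes.
One more integer must repeat a residue, giving a difference divisible by 56. So n = 56 + 1 = 57.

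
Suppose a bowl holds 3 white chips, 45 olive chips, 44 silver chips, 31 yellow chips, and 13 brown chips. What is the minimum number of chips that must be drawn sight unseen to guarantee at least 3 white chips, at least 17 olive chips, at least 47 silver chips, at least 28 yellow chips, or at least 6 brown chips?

95

Each of the 5 colors has its own threshold; avoid all of them simultaneously.
The worst case stops just short of every target: 2 white, 16 olive, all 44 silver, 27 yellow, 5 brown — 2 + 16 + 44 + 27 + 5 = 94 chips.
One more chip must push some color to its target, so 94 + 1 = 95.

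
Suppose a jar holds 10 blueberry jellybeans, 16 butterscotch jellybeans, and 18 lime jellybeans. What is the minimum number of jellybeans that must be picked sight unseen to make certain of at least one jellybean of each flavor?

35

The hardest flavor to obtain is blueberry: we could draw every other jellybean first — 44 − 10 = 34 jellybeans — without a single blueberry one.
The next draw must be blueberry, so 34 + 1 = 35.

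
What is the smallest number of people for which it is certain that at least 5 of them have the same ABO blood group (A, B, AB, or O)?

There are 4 ABO blood groups acting as pigeonholes.
With 4 × 4 = 16 people we could place exactly 4 in each, with no class reaching 5.
One more forces some class to hold 5, so 16 + 1 = 17.

17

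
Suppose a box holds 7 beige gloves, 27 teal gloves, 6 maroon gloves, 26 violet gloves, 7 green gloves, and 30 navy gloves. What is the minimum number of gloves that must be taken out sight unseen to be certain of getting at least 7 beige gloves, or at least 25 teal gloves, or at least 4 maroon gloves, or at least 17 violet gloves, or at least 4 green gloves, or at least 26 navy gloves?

78

The worst case stops just short of every target: 6 beige, 24 teal, 3 maroon, 16 violet, 3 green, 25 navy — 6 + 24 + 3 + 16 + 3 + 25 = 77 gloves.
One more glove must push some color to its target, so 77 + 1 = 78.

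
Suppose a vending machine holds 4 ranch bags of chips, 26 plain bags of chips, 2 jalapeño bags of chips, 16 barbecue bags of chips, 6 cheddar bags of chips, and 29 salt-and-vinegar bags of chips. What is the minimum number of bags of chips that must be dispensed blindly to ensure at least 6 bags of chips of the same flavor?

In the worst case we take at most 5 of each flavor, but all 4 ranch and all 2 jalapeño (fewer than 5), giving 4 + 5 + 2 + 5 + 5 + 5 = 26.
One more bag of chips then forces some flavor to 6, so 26 + 1 = 27.

27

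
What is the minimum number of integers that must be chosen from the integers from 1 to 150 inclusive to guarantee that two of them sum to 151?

76

Partition {1, …, 150} into 75 pairs: {1,150}, {2,149}, …, {75,76}.
Choosing 75 integers — say the integers 1 through 75 — takes one from each pair and avoids the property.
Choosing 76 forces two into the same pair by pigeonhole, and those sum to 151. So 76.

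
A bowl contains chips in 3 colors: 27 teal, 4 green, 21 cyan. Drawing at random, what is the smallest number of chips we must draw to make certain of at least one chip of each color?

The hardest color to obtain is green: we could draw every other chip first — 52 − 4 = 48 chips — without a single green one.
The next draw must be green, so 48 + 1 = 49.

49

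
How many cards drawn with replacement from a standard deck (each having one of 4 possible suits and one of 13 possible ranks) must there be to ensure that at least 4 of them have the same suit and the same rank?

There are 4 × 13 = 52 (suit, rank) combinations acting as pigeonholes.
With 52 × 3 = 156 cards drawn with replacement from a standard deck we could place exactly 3 in each, with no (suit, rank) pair reaching 4.
One more forces some (suit, rank) pair to hold 4, so 156 + 1 = 157.

157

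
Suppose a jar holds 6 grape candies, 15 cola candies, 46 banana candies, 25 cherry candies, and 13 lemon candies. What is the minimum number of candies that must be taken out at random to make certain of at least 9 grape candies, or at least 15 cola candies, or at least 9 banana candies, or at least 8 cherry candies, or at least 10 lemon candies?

The worst case stops just short of every target: all 6 grape, 14 cola, 8 banana, 7 cherry, 9 lemon — 6 + 14 + 8 + 7 + 9 = 44 candies.
One more candy must push some flavor to its target, so 44 + 1 = 45.

45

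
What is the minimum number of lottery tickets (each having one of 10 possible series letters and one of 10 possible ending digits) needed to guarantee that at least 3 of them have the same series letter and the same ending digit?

201

There are 10 × 10 = 100 (series letter, ending digit) combinations acting as pigeonholes.
With 100 × 2 = 200 lottery tickets we could place exactly 2 in each, with no (series letter, ending digit) pair reaching 3.
One more forces some (series letter, ending digit) pair to hold 3, so 200 + 1 = 201.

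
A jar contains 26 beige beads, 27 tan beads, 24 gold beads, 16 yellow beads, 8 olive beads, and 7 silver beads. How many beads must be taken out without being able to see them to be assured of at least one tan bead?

82

To avoid tan beads as long as possible, exhaust the other 5 colors first.
The worst case draws every non-tan bead first: 26 + 24 + 16 + 8 + 7 = 81.
The next draw is then forced to be tan, giving 81 + 1 = 82.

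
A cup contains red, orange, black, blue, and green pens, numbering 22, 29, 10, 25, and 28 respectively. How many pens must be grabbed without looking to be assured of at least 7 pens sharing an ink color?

31

The worst case takes 6 pens of each ink color without reaching 7 of any: 5 × 6 = 30.
The next pen must bring some ink color to 7, so 30 + 1 = 31.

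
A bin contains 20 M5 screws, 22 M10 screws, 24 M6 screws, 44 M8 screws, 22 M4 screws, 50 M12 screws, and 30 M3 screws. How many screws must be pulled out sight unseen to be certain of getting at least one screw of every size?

The hardest size to obtain is M5: we could draw every other screw first — 212 − 20 = 192 screws — without a single M5 one.
The next draw must be M5, so 192 + 1 = 193.

193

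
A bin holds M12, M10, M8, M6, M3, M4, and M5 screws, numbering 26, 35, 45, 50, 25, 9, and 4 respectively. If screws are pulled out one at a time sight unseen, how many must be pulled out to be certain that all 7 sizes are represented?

191

The hardest size to obtain is M5: we could draw every other screw first — 194 − 4 = 190 screws — without a single M5 one.
The next draw must be M5, so 190 + 1 = 191.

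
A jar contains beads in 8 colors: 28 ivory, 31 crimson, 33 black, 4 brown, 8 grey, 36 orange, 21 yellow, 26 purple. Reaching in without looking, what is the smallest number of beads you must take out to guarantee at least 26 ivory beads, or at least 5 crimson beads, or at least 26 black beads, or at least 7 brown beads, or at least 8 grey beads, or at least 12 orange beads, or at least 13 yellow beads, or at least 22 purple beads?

110

Each of the 8 colors has its own threshold; avoid all of them simultaneously.
The worst case stops just short of every target: 25 ivory, 4 crimson, 25 black, all 4 brown, 7 grey, 11 orange, 12 yellow, 21 purple — 25 + 4 + 25 + 4 + 7 + 11 + 12 + 21 = 109 beads.
One more bead must push some color to its target, so 109 + 1 = 110.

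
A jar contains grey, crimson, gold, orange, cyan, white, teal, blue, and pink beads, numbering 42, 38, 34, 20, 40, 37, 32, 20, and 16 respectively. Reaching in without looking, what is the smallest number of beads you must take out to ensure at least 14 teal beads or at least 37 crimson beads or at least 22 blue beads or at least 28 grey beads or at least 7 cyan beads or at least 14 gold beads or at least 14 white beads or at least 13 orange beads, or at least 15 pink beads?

Each of the 9 colors has its own threshold; avoid all of them simultaneously.
The worst case stops just short of every target: 27 grey, 36 crimson, 13 gold, 12 orange, 6 cyan, 13 white, 13 teal, all 20 blue, 14 pink — 27 + 36 + 13 + 12 + 6 + 13 + 13 + 20 + 14 = 154 beads.
One more bead must push some color to its target, so 154 + 1 = 155.

155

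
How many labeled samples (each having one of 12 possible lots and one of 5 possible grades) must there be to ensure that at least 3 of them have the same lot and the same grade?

121

There are 12 × 5 = 60 (lot, grade) combinations acting as pigeonholes.
With 60 × 2 = 120 labeled samples we could place exactly 2 in each, with no (lot, grade) pair reaching 3.
One more forces some (lot, grade) pair to hold 3, so 120 + 1 = 121.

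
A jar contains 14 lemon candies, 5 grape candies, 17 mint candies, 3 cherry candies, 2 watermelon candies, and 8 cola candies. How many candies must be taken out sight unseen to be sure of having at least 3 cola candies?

44

To avoid cola candies as long as possible, exhaust the other 5 flavors first.
The worst case draws every non-cola candy first: 14 + 5 + 17 + 3 + 2 = 41.
The next 3 draws are then forced to be cola, giving 41 + 3 = 44.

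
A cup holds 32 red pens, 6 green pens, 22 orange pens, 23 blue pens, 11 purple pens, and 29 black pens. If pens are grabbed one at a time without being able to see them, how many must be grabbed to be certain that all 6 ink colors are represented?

118

The hardest ink color to obtain is green: we could draw every other pen first — 123 − 6 = 117 pens — without a single green one.
The next draw must be green, so 117 + 1 = 118.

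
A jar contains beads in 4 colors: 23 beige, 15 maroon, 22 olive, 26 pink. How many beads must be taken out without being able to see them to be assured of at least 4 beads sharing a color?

The worst case takes 3 beads of each color without reaching 4 of any: 4 × 3 = 12.
The next bead must bring some color to 4, so 12 + 1 = 13.

13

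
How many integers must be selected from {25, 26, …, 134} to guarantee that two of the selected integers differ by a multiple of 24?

Group the integers by remainder mod 24; there are 24 residue classes, each nonempty in this range.
Choosing one from each class (24 integers) avoids any shared remainder.
One more choice must repeat a class, so two differ by a multiple of 24. Hence 24 + 1 = 25.

25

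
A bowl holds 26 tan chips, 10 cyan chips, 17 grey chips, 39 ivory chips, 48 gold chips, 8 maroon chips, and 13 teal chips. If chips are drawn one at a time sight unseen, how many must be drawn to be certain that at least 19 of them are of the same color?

In the worst case we take at most 18 of each color, but all 10 cyan, all 17 grey, all 8 maroon, and all 13 teal (fewer than 18), giving 18 + 10 + 17 + 18 + 18 + 8 + 13 = 102.
One more chip then forces some color to 19, so 102 + 1 = 103.

103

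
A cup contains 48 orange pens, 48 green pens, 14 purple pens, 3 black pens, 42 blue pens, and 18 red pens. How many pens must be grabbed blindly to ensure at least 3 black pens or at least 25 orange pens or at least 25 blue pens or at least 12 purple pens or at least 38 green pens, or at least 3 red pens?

The worst case stops just short of every target: 24 orange, 37 green, 11 purple, 2 black, 24 blue, 2 red — 24 + 37 + 11 + 2 + 24 + 2 = 100 pens.
One more pen must push some ink color to its target, so 100 + 1 = 101.

101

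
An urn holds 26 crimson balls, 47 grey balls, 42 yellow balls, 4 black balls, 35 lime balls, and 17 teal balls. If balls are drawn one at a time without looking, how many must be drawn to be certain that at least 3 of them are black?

170

To avoid black balls as long as possible, exhaust the other 5 colors first.
The worst case draws every non-black ball first: 26 + 47 + 42 + 35 + 17 = 167.
The next 3 draws are then forced to be black, giving 167 + 3 = 170.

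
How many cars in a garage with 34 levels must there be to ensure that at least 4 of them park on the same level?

There are 34 levels acting as pigeonholes.
With 34 × 3 = 102 cars we could place exactly 3 in each, with no class reaching 4.
One more forces some class to hold 4, so 102 + 1 = 103.

103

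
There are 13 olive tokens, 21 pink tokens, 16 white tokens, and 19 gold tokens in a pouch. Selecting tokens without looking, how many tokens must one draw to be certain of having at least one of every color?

The hardest color to obtain is olive: we could draw every other token first — 69 − 13 = 56 tokens — without a single olive one.
The next draw must be olive, so 56 + 1 = 57.

57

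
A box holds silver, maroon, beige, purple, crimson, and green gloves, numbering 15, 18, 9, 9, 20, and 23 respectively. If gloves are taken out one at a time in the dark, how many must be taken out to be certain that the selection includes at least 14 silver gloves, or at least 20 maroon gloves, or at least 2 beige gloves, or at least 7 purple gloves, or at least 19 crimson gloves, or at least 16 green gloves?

The worst case stops just short of every target: 13 silver, all 18 maroon, 1 beige, 6 purple, 18 crimson, 15 green — 13 + 18 + 1 + 6 + 18 + 15 = 71 gloves.
One more glove must push some color to its target, so 71 + 1 = 72.

72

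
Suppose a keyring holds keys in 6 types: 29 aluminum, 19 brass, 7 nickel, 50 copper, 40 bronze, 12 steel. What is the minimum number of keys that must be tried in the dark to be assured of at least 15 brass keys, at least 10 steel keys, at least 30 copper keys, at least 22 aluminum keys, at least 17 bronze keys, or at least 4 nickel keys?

93

Each of the 6 types has its own threshold; avoid all of them simultaneously.
The worst case stops just short of every target: 21 aluminum, 14 brass, 3 nickel, 29 copper, 16 bronze, 9 steel — 21 + 14 + 3 + 29 + 16 + 9 = 92 keys.
One more key must push some type to its target, so 92 + 1 = 93.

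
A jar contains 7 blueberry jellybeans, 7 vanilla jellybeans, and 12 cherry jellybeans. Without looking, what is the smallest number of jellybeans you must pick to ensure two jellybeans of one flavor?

4

The worst case takes 1 jellybean of each flavor without reaching 2 of any: 3 × 1 = 3.
The next jellybean must bring some flavor to 2, so 3 + 1 = 4.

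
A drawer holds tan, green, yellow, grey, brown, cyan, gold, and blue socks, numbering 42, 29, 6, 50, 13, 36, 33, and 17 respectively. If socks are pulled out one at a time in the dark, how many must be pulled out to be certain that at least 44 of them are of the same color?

220

Treat the 8 colors as pigeonholes.
In the worst case we take at most 43 of each color, but all 42 tan, all 29 green, all 6 yellow, all 13 brown, all 36 cyan, all 33 gold, and all 17 blue (fewer than 43), giving 42 + 29 + 6 + 43 + 13 + 36 + 33 + 17 = 219.
One more sock then forces some color to 44, so 219 + 1 = 220.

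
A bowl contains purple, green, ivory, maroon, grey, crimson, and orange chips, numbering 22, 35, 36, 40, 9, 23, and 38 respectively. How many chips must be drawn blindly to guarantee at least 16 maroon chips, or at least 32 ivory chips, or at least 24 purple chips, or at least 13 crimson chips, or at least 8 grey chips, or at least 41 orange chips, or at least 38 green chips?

161

The worst case stops just short of every target: all 22 purple, all 35 green, 31 ivory, 15 maroon, 7 grey, 12 crimson, all 38 orange — 22 + 35 + 31 + 15 + 7 + 12 + 38 = 160 chips.
One more chip must push some color to its target, so 160 + 1 = 161.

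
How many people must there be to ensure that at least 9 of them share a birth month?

97

There are 12 months of the year acting as pigeonholes.
With 12 × 8 = 96 people we could place exactly 8 in each, with no class reaching 9.
One more forces some class to hold 9, so 96 + 1 = 97.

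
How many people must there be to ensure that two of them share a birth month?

13

There are 12 months of the year acting as pigeonholes.
With 12 people we could place one in each, avoiding any repeat.
One more forces some class to hold 2, so 12 + 1 = 13.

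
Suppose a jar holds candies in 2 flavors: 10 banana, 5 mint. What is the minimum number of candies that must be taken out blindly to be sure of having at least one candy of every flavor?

The hardest flavor to obtain is mint: we could draw every other candy first — 15 − 5 = 10 candies — without a single mint one.
The next draw must be mint, so 10 + 1 = 11.

11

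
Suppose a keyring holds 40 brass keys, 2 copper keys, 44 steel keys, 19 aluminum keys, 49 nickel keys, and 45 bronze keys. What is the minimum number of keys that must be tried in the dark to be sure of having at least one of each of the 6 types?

198

The hardest type to obtain is copper: we could draw every other key first — 199 − 2 = 197 keys — without a single copper one.
The next draw must be copper, so 197 + 1 = 198.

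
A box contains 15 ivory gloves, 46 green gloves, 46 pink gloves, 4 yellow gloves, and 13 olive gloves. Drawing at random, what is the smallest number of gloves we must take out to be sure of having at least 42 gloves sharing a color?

115

Treat the 5 colors as pigeonholes.
In the worst case we take at most 41 of each color, but all 15 ivory, all 4 yellow, and all 13 olive (fewer than 41), giving 15 + 41 + 41 + 4 + 13 = 114.
One more glove then forces some color to 42, so 114 + 1 = 115.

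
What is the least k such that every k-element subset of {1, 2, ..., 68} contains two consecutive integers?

35

Partition {1, …, 68} into 34 pairs: {1,2}, {3,4}, …, {67,68}.
Choosing 34 integers — say the 34 even numbers 2, 4, …, 68 — takes one from each pair and avoids the property.
Choosing 35 forces two into the same pair by pigeonhole, and those are consecutive. So 35.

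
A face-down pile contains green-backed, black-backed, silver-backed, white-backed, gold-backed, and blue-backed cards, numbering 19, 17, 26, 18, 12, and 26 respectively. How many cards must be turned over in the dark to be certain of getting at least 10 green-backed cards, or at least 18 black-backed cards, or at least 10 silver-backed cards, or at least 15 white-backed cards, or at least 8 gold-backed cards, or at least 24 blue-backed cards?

80

The worst case stops just short of every target: 9 green-backed, 17 black-backed, 9 silver-backed, 14 white-backed, 7 gold-backed, 23 blue-backed — 9 + 17 + 9 + 14 + 7 + 23 = 79 cards.
One more card must push some back color to its target, so 79 + 1 = 80.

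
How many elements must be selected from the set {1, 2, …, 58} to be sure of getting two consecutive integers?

Partition {1, …, 58} into 29 pairs: {1,2}, {3,4}, …, {57,58}.
Choosing 29 integers — say the 29 even numbers 2, 4, …, 58 — takes one from each pair and avoids the property.
Choosing 30 forces two into the same pair by pigeonhole, and those are consecutive. So 30.

30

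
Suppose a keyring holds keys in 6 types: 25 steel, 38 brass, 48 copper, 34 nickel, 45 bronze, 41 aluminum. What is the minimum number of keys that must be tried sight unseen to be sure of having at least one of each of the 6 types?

207

The hardest type to obtain is steel: we could draw every other key first — 231 − 25 = 206 keys — without a single steel one.
The next draw must be steel, so 206 + 1 = 207.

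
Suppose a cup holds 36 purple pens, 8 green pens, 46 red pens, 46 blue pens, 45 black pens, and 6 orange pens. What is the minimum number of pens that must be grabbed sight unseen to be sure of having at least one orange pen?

182

The worst case draws every non-orange pen first: 36 + 8 + 46 + 46 + 45 = 181.
The next draw is then forced to be orange, giving 181 + 1 = 182.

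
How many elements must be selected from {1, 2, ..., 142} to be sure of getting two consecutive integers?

72

Partition {1, …, 142} into 71 pairs: {1,2}, {3,4}, …, {141,142}.
Choosing 71 integers — say the 71 even numbers 2, 4, …, 142 — takes one from each pair and avoids the property.
Choosing 72 forces two into the same pair by pigeonhole, and those are consecutive. So 72.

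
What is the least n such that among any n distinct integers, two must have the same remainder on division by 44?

Two integers differ by a multiple of 44 exactly when they share a remainder mod 44.
There are 44 residue classes mod 44, so 44 integers can all lie in distinct classes.
One more integer must repeat a residue, giving a difference divisible by 44. So n = 44 + 1 = 45.

45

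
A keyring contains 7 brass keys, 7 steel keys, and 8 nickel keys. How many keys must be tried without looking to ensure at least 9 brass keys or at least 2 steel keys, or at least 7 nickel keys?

Each of the 3 types has its own threshold; avoid all of them simultaneously.
The worst case stops just short of every target: all 7 brass, 1 steel, 6 nickel — 7 + 1 + 6 = 14 keys.
One more key must push some type to its target, so 14 + 1 = 15.

15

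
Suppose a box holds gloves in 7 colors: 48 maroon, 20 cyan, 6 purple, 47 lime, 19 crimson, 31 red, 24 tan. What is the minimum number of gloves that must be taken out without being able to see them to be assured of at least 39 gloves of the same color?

Treat the 7 colors as pigeonholes.
In the worst case we take at most 38 of each color, but all 20 cyan, all 6 purple, all 19 crimson, all 31 red, and all 24 tan (fewer than 38), giving 38 + 20 + 6 + 38 + 19 + 31 + 24 = 176.
One more glove then forces some color to 39, so 176 + 1 = 177.

177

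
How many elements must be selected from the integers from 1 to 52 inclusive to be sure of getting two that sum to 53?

Partition {1, …, 52} into 26 pairs: {1,52}, {2,51}, …, {26,27}.
Choosing 26 integers — say the integers 1 through 26 — takes one from each pair and avoids the property.
Choosing 27 forces two into the same pair by pigeonhole, and those sum to 53. So 27.

27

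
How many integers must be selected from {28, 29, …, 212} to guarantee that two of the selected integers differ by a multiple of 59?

60

Group the integers by remainder mod 59; there are 59 residue classes, each nonempty in this range.
Choosing one from each class (59 integers) avoids any shared remainder.
One more choice must repeat a class, so two differ by a multiple of 59. Hence 59 + 1 = 60.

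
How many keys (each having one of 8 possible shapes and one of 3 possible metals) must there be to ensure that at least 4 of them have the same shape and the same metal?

73

There are 8 × 3 = 24 (shape, metal) combinations acting as pigeonholes.
With 24 × 3 = 72 keys we could place exactly 3 in each, with no (shape, metal) pair reaching 4.
One more forces some (shape, metal) pair to hold 4, so 72 + 1 = 73.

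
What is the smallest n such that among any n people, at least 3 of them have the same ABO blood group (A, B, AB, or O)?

9

There are 4 ABO blood groups acting as pigeonholes.
With 4 × 2 = 8 people we could place exactly 2 in each, with no class reaching 3.
One more forces some class to hold 3, so 8 + 1 = 9.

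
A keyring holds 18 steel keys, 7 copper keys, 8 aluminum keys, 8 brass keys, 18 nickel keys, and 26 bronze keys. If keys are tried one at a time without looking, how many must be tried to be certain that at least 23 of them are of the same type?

82

In the worst case we take at most 22 of each type, but all 18 steel, all 7 copper, all 8 aluminum, all 8 brass, and all 18 nickel (fewer than 22), giving 18 + 7 + 8 + 8 + 18 + 22 = 81.
One more key then forces some type to 23, so 81 + 1 = 82.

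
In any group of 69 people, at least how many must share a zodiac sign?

6

If each of the 12 zodiac signs held at most 5, the total would be at most 12 × 5 = 60 < 69, a contradiction.
So at least one holds ⌈69/12⌉ = 6.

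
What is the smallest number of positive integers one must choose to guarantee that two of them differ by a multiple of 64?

65

Two integers differ by a multiple of 64 exactly when they share a remainder mod 64.
There are 64 residue classes mod 64, so 64 integers can all lie in distinct classes.
One more integer must repeat a residue, giving a difference divisible by 64. So n = 64 + 1 = 65.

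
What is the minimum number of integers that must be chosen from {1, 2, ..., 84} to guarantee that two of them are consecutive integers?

43

Partition {1, …, 84} into 42 pairs: {1,2}, {3,4}, …, {83,84}.
Choosing 42 integers — say the 42 even numbers 2, 4, …, 84 — takes one from each pair and avoids the property.
Choosing 43 forces two into the same pair by pigeonhole, and those are consecutive. So 43.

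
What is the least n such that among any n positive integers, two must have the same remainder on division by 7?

Two integers differ by a multiple of 7 exactly when they share a remainder mod 7.
There are 7 residue classes mod 7, so 7 integers can all lie in distinct classes.
One more integer must repeat a residue, giving a difference divisible by 7. So n = 7 + 1 = 8.

8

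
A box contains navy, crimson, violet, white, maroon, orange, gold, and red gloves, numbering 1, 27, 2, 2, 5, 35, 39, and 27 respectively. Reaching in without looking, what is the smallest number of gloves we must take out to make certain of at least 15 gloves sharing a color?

In the worst case we take at most 14 of each color, but all 1 navy, all 2 violet, all 2 white, and all 5 maroon (fewer than 14), giving 1 + 14 + 2 + 2 + 5 + 14 + 14 + 14 = 66.
One more glove then forces some color to 15, so 66 + 1 = 67.

67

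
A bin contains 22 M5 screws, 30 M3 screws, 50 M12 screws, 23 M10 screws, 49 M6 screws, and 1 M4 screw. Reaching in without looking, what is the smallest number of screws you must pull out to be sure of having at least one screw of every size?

The hardest size to obtain is M4: we could draw every other screw first — 175 − 1 = 174 screws — without a single M4 one.
The next draw must be M4, so 174 + 1 = 175.

175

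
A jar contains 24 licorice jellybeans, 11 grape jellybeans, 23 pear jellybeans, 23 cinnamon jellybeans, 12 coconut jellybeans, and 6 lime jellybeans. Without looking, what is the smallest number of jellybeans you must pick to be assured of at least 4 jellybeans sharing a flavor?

19

The worst case takes 3 jellybeans of each flavor without reaching 4 of any: 6 × 3 = 18.
The next jellybean must bring some flavor to 4, so 18 + 1 = 19.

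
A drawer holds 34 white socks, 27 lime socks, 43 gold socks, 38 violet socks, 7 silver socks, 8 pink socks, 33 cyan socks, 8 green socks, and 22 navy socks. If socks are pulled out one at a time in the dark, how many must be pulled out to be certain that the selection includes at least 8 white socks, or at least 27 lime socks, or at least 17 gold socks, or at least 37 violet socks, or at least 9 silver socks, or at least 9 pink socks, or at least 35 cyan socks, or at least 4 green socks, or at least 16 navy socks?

152

The worst case stops just short of every target: 7 white, 26 lime, 16 gold, 36 violet, all 7 silver, 8 pink, all 33 cyan, 3 green, 15 navy — 7 + 26 + 16 + 36 + 7 + 8 + 33 + 3 + 15 = 151 socks.
One more sock must push some color to its target, so 151 + 1 = 152.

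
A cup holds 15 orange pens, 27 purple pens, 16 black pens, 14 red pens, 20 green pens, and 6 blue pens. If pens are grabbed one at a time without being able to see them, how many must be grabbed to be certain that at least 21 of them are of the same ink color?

In the worst case we take at most 20 of each ink color, but all 15 orange, all 16 black, all 14 red, and all 6 blue (fewer than 20), giving 15 + 20 + 16 + 14 + 20 + 6 = 91.
One more pen then forces some ink color to 21, so 91 + 1 = 92.

92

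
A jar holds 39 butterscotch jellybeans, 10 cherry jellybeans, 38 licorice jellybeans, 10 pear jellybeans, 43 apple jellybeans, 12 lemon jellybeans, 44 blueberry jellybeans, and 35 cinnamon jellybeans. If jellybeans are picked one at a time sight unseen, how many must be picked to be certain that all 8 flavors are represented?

The hardest flavor to obtain is cherry: we could draw every other jellybean first — 231 − 10 = 221 jellybeans — without a single cherry one.
The next draw must be cherry, so 221 + 1 = 222.

222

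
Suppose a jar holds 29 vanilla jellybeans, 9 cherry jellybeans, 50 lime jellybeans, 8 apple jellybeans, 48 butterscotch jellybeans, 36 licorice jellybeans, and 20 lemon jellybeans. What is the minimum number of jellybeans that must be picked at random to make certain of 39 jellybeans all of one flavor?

179

Treat the 7 flavors as pigeonholes.
In the worst case we take at most 38 of each flavor, but all 29 vanilla, all 9 cherry, all 8 apple, all 36 licorice, and all 20 lemon (fewer than 38), giving 29 + 9 + 38 + 8 + 38 + 36 + 20 = 178.
One more jellybean then forces some flavor to 39, so 178 + 1 = 179.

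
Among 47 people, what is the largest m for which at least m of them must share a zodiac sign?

4

The 47 people fall into 12 zodiac signs.
If each of the 12 zodiac signs held at most 3, the total would be at most 12 × 3 = 36 < 47, a contradiction.
So at least one holds ⌈47/12⌉ = 4.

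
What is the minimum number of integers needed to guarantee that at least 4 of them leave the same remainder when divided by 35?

There are 35 residue classes modulo 35 acting as pigeonholes.
With 35 × 3 = 105 integers we could place exactly 3 in each, with no class reaching 4.
One more forces some class to hold 4, so 105 + 1 = 106.

106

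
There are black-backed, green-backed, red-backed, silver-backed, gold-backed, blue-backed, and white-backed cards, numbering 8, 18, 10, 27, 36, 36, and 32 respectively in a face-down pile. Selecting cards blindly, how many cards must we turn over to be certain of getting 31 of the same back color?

In the worst case we take at most 30 of each back color, but all 8 black-backed, all 18 green-backed, all 10 red-backed, and all 27 silver-backed (fewer than 30), giving 8 + 18 + 10 + 27 + 30 + 30 + 30 = 153.
One more card then forces some back color to 31, so 153 + 1 = 154.

154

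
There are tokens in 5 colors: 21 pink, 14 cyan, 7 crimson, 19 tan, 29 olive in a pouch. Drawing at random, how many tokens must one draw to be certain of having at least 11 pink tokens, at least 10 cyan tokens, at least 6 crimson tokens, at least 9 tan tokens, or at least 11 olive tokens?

Each of the 5 colors has its own threshold; avoid all of them simultaneously.
The worst case stops just short of every target: 10 pink, 9 cyan, 5 crimson, 8 tan, 10 olive — 10 + 9 + 5 + 8 + 10 = 42 tokens.
One more token must push some color to its target, so 42 + 1 = 43.

43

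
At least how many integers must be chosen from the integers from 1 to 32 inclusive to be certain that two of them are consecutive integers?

Partition {1, …, 32} into 16 pairs: {1,2}, {3,4}, …, {31,32}.
Choosing 16 integers — say the 16 even numbers 2, 4, …, 32 — takes one from each pair and avoids the property.
Choosing 17 forces two into the same pair by pigeonhole, and those are consecutive. So 17.

17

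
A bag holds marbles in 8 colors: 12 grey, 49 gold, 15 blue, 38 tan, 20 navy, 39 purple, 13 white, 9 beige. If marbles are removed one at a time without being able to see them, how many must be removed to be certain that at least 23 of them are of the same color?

136

Treat the 8 colors as pigeonholes.
In the worst case we take at most 22 of each color, but all 12 grey, all 15 blue, all 20 navy, all 13 white, and all 9 beige (fewer than 22), giving 12 + 22 + 15 + 22 + 20 + 22 + 13 + 9 = 135.
One more marble then forces some color to 23, so 135 + 1 = 136.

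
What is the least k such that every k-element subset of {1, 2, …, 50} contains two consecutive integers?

Partition {1, …, 50} into 25 pairs: {1,2}, {3,4}, …, {49,50}.
Choosing 25 integers — say the 25 even numbers 2, 4, …, 50 — takes one from each pair and avoids the property.
Choosing 26 forces two into the same pair by pigeonhole, and those are consecutive. So 26.

26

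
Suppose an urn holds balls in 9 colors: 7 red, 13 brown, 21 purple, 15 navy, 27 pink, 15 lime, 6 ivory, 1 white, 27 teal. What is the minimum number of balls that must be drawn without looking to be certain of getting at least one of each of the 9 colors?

132

The hardest color to obtain is white: we could draw every other ball first — 132 − 1 = 131 balls — without a single white one.
The next draw must be white, so 131 + 1 = 132.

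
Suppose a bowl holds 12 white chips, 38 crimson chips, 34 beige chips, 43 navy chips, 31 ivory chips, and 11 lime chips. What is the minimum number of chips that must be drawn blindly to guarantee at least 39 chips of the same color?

165

Treat the 6 colors as pigeonholes.
In the worst case we take at most 38 of each color, but all 12 white, all 34 beige, all 31 ivory, and all 11 lime (fewer than 38), giving 12 + 38 + 34 + 38 + 31 + 11 = 164.
One more chip then forces some color to 39, so 164 + 1 = 165.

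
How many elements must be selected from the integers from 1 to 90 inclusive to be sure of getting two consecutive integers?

46

Partition {1, …, 90} into 45 pairs: {1,2}, {3,4}, …, {89,90}.
Choosing 45 integers — say the 45 even numbers 2, 4, …, 90 — takes one from each pair and avoids the property.
Choosing 46 forces two into the same pair by pigeonhole, and those are consecutive. So 46.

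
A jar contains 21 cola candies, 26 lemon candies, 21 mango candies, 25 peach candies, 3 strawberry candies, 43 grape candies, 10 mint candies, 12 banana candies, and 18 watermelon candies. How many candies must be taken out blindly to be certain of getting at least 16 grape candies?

152

To avoid grape candies as long as possible, exhaust the other 8 flavors first.
The worst case draws every non-grape candy first: 21 + 26 + 21 + 25 + 3 + 10 + 12 + 18 = 136.
The next 16 draws are then forced to be grape, giving 136 + 16 = 152.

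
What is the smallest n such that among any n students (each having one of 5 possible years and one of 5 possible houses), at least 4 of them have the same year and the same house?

76

There are 5 × 5 = 25 (year, house) combinations acting as pigeonholes.
With 25 × 3 = 75 students we could place exactly 3 in each, with no (year, house) pair reaching 4.
One more forces some (year, house) pair to hold 4, so 75 + 1 = 76.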